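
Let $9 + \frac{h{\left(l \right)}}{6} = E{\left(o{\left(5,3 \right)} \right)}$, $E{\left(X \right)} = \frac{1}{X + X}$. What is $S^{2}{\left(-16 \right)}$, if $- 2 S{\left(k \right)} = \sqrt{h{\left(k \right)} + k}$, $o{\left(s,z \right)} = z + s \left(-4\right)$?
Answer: $- \frac{1193}{68} \approx -17.544$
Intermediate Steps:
$o{\left(s,z \right)} = z - 4 s$
$E{\left(X \right)} = \frac{1}{2 X}$
$h{\left(l \right)} = - \frac{921}{17}$ ($h{\left(l \right)} = -54 + 6 \frac{1}{2 \left(3 - 20\right)} = -54 + 6 \frac{1}{2 \left(-17\right)} = -54 + 6 \cdot \frac{1}{2} \left(- \frac{1}{17}\right) = -54 + 6 \left(- \frac{1}{34}\right) = -54 - \frac{3}{17} = - \frac{921}{17}$)
$S{\left(k \right)} = - \frac{\sqrt{- \frac{921}{17} + k}}{2}$
$S^{2}{\left(-16 \right)} = \left(- \frac{\sqrt{-15657 + 289 \left(-16\right)}}{34}\right)^{2} = \left(- \frac{\sqrt{-15657 - 4624}}{34}\right)^{2} = \left(- \frac{\sqrt{-20281}}{34}\right)^{2} = \left(- \frac{i \sqrt{20281}}{34}\right)^{2} = - \frac{1193}{68}$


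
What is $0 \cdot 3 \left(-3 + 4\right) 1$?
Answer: $0$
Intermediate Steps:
$0 \cdot 3 \left(-3 + 4\right) 1 = 0 \cdot 3 \cdot 1 \cdot 1 = 0 \cdot 3 \cdot 1 = 0 \cdot 1 = 0$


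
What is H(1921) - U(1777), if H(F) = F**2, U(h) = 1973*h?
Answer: 184220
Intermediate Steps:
H(1921) - U(1777) = 1921**2 - 1973*1777 = 3690241 - 1*3506021 = 3690241 - 3506021 = 184220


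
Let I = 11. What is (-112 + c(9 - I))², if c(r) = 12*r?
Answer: 18496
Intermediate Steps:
(-112 + c(9 - I))² = (-112 + 12*(9 - 1*11))² = (-112 + 12*(9 - 11))² = (-112 + 12*(-2))² = (-112 - 24)² = (-136)² = 18496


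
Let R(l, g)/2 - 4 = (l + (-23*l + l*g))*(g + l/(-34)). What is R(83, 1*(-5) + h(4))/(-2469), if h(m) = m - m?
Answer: -567109/41973 ≈ -13.511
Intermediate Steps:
h(m) = 0
R(l, g) = 8 + 2*(g - l/34)*(-22*l + g*l) (R(l, g) = 8 + 2*((l + (-23*l + l*g))*(g + l/(-34))) = 8 + 2*((l + (-23*l + g*l))*(g + l*(-1/34))) = 8 + 2*((-22*l + g*l)*(g - l/34)) = 8 + 2*((g - l/34)*(-22*l + g*l)) = 8 + 2*(g - l/34)*(-22*l + g*l))
R(83, 1*(-5) + h(4))/(-2469) = (8 + (22/17)*83² - 44*(1*(-5) + 0)*83 + 2*83*(1*(-5) + 0)² - 1/17*(1*(-5) + 0)*83²)/(-2469) = (8 + (22/17)*6889 - 44*(-5 + 0)*83 + 2*83*(-5 + 0)² - 1/17*(-5 + 0)*6889)*(-1/2469) = (8 + 151558/17 - 44*(-5)*83 + 2*83*(-5)² - 1/17*(-5)*6889)*(-1/2469) = (8 + 151558/17 + 18260 + 2*83*25 + 34445/17)*(-1/2469) = (8 + 151558/17 + 18260 + 4150 + 34445/17)*(-1/2469) = (567109/17)*(-1/2469) = -567109/41973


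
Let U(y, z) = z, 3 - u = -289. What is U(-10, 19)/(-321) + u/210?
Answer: 14957/11235 ≈ 1.3313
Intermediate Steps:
u = 292 (u = 3 - 1*(-289) = 3 + 289 = 292)
U(-10, 19)/(-321) + u/210 = 19/(-321) + 292/210 = 19*(-1/321) + 292*(1/210) = -19/321 + 146/105 = 14957/11235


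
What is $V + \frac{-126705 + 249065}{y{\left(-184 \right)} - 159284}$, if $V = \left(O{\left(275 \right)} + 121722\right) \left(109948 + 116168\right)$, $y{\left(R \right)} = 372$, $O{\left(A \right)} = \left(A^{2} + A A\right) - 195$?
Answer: $\frac{1225196505422753}{19864} \approx 6.1679 \cdot 10^{10}$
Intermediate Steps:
$O{\left(A \right)} = -195 + 2 A^{2}$ ($O{\left(A \right)} = \left(A^{2} + A^{2}\right) - 195 = 2 A^{2} - 195 = -195 + 2 A^{2}$)
$V = 61679244132$ ($V = \left(\left(-195 + 2 \cdot 275^{2}\right) + 121722\right) \left(109948 + 116168\right) = \left(\left(-195 + 2 \cdot 75625\right) + 121722\right) 226116 = \left(\left(-195 + 151250\right) + 121722\right) 226116 = \left(151055 + 121722\right) 226116 = 272777 \cdot 226116 = 61679244132$)
$V + \frac{-126705 + 249065}{y{\left(-184 \right)} - 159284} = 61679244132 + \frac{-126705 + 249065}{372 - 159284} = 61679244132 + \frac{122360}{-158912} = 61679244132 + 122360 \left(- \frac{1}{158912}\right) = 61679244132 - \frac{15295}{19864} = \frac{1225196505422753}{19864}$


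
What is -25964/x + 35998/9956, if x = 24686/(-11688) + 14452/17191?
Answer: 12987176036960543/635845042450 ≈ 20425.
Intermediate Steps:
x = -127731025/100464204 (x = 24686*(-1/11688) + 14452*(1/17191) = -12343/5844 + 14452/17191 = -127731025/100464204 ≈ -1.2714)
-25964/x + 35998/9956 = -25964/(-127731025/100464204) + 35998/9956 = -25964*(-100464204/127731025) + 35998*(1/9956) = 2608452592656/127731025 + 17999/4978 = 12987176036960543/635845042450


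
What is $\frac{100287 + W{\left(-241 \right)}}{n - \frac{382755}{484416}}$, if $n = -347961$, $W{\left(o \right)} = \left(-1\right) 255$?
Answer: $- \frac{16152367104}{56186086177} \approx -0.28748$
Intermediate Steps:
$W{\left(o \right)} = -255$
$\frac{100287 + W{\left(-241 \right)}}{n - \frac{382755}{484416}} = \frac{100287 - 255}{-347961 - \frac{382755}{484416}} = \frac{100032}{-347961 - \frac{127585}{161472}} = \frac{100032}{- \frac{56186086177}{161472}} = 100032 \left(- \frac{161472}{56186086177}\right) = - \frac{16152367104}{56186086177}$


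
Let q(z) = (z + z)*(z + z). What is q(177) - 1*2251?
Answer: 123065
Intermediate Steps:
q(z) = 4*z**2 (q(z) = (2*z)*(2*z) = 4*z**2)
q(177) - 1*2251 = 4*177**2 - 1*2251 = 4*31329 - 2251 = 125316 - 2251 = 123065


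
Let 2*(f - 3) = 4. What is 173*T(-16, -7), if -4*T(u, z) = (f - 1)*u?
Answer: 2768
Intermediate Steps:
f = 5 (f = 3 + (1/2)*4 = 3 + 2 = 5)
T(u, z) = -u (T(u, z) = -(5 - 1)*u/4 = -u)
173*T(-16, -7) = 173*(-1*(-16)) = 173*16 = 2768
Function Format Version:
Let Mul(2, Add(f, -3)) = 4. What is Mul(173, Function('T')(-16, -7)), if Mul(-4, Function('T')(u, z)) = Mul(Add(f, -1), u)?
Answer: 2768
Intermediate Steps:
f = 5 (f = Add(3, Mul(Rational(1, 2), 4)) = Add(3, 2) = 5)
Function('T')(u, z) = Mul(-1, u) (Function('T')(u, z) = Mul(Rational(-1, 4), Mul(Add(5, -1), u)) = Mul(Rational(-1, 4), Mul(4, u)) = Mul(-1, u))
Mul(173, Function('T')(-16, -7)) = Mul(173, Mul(-1, -16)) = Mul(173, 16) = 2768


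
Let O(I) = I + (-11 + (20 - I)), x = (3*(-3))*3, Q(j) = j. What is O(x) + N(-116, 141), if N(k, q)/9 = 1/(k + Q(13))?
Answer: 918/103 ≈ 8.9126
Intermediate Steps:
x = -27 (x = -9*3 = -27)
N(k, q) = 9/(13 + k) (N(k, q) = 9/(k + 13) = 9/(13 + k))
O(I) = 9 (O(I) = I + (9 - I) = 9)
O(x) + N(-116, 141) = 9 + 9/(13 - 116) = 9 + 9/(-103) = 9 + 9*(-1/103) = 9 - 9/103 = 918/103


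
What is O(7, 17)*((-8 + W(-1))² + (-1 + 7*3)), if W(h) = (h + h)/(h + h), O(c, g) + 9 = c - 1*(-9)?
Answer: 483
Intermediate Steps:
O(c, g) = c (O(c, g) = -9 + (c - 1*(-9)) = -9 + (c + 9) = -9 + (9 + c) = c)
W(h) = 1 (W(h) = (2*h)/((2*h)) = (2*h)*(1/(2*h)) = 1)
O(7, 17)*((-8 + W(-1))² + (-1 + 7*3)) = 7*((-8 + 1)² + (-1 + 7*3)) = 7*((-7)² + (-1 + 21)) = 7*(49 + 20) = 7*69 = 483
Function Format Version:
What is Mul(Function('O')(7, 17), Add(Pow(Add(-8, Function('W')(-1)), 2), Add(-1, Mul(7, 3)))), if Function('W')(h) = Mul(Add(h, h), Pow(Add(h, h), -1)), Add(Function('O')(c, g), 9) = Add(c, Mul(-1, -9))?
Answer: 483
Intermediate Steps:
Function('O')(c, g) = c (Function('O')(c, g) = Add(-9, Add(c, Mul(-1, -9))) = Add(-9, Add(c, 9)) = Add(-9, Add(9, c)) = c)
Function('W')(h) = 1 (Function('W')(h) = Mul(Mul(2, h), Pow(Mul(2, h), -1)) = Mul(Mul(2, h), Mul(Rational(1, 2), Pow(h, -1))) = 1)
Mul(Function('O')(7, 17), Add(Pow(Add(-8, Function('W')(-1)), 2), Add(-1, Mul(7, 3)))) = Mul(7, Add(Pow(Add(-8, 1), 2), Add(-1, Mul(7, 3)))) = Mul(7, Add(Pow(-7, 2), Add(-1, 21))) = Mul(7, Add(49, 20)) = Mul(7, 69) = 483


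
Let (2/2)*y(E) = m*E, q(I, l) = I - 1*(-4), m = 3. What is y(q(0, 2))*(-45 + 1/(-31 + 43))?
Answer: -539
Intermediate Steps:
q(I, l) = 4 + I (q(I, l) = I + 4 = 4 + I)
y(E) = 3*E
y(q(0, 2))*(-45 + 1/(-31 + 43)) = (3*(4 + 0))*(-45 + 1/(-31 + 43)) = (3*4)*(-45 + 1/12) = 12*(-45 + 1/12) = 12*(-539/12) = -539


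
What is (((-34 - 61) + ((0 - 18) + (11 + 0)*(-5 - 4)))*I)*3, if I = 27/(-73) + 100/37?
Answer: -4007436/2701 ≈ -1483.7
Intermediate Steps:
I = 6301/2701 (I = 27*(-1/73) + 100*(1/37) = -27/73 + 100/37 = 6301/2701 ≈ 2.3328)
(((-34 - 61) + ((0 - 18) + (11 + 0)*(-5 - 4)))*I)*3 = (((-34 - 61) + ((0 - 18) + (11 + 0)*(-5 - 4)))*(6301/2701))*3 = ((-95 + (-18 + 11*(-9)))*(6301/2701))*3 = ((-95 + (-18 - 99))*(6301/2701))*3 = ((-95 - 117)*(6301/2701))*3 = -212*6301/2701*3 = -1335812/2701*3 = -4007436/2701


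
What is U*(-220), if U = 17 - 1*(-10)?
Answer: -5940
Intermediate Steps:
U = 27 (U = 17 + 10 = 27)
U*(-220) = 27*(-220) = -5940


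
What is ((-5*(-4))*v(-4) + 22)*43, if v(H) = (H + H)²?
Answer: 55986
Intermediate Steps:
v(H) = 4*H² (v(H) = (2*H)² = 4*H²)
((-5*(-4))*v(-4) + 22)*43 = ((-5*(-4))*(4*(-4)²) + 22)*43 = (20*(4*16) + 22)*43 = (20*64 + 22)*43 = (1280 + 22)*43 = 1302*43 = 55986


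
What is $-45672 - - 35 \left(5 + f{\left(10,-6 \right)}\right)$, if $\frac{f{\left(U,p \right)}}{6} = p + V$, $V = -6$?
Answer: $-48017$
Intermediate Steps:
$f{\left(U,p \right)} = -36 + 6 p$ ($f{\left(U,p \right)} = 6 \left(p - 6\right) = 6 \left(-6 + p\right) = -36 + 6 p$)
$-45672 - - 35 \left(5 + f{\left(10,-6 \right)}\right) = -45672 - - 35 \left(5 + \left(-36 + 6 \left(-6\right)\right)\right) = -45672 - - 35 \left(5 - 72\right) = -45672 - \left(-35\right) \left(-67\right) = -45672 - 2345 = -48017$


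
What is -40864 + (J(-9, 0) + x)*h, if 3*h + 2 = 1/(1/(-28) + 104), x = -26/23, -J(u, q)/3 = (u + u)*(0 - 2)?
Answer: -8193359236/200859 ≈ -40792.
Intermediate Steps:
J(u, q) = 12*u (J(u, q) = -3*(u + u)*(0 - 2) = -3*2*u*(-2) = -(-12)*u = 12*u)
x = -26/23 (x = -26*1/23 = -26/23 ≈ -1.1304)
h = -5794/8733 (h = -2/3 + 1/(3*(1/(-28) + 104)) = -2/3 + 1/(3*(-1/28 + 104)) = -2/3 + 1/(3*(2911/28)) = -2/3 + (1/3)*(28/2911) = -2/3 + 28/8733 = -5794/8733 ≈ -0.66346)
-40864 + (J(-9, 0) + x)*h = -40864 + (12*(-9) - 26/23)*(-5794/8733) = -40864 + (-108 - 26/23)*(-5794/8733) = -40864 - 2510/23*(-5794/8733) = -40864 + 14542940/200859 = -8193359236/200859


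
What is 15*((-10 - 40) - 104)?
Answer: -2310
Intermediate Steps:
15*((-10 - 40) - 104) = 15*(-50 - 104) = 15*(-154) = -2310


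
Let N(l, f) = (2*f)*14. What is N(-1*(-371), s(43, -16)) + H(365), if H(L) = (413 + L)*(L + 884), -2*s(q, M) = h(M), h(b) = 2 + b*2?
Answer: 972142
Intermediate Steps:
h(b) = 2 + 2*b
s(q, M) = -1 - M (s(q, M) = -(2 + 2*M)/2 = -1 - M)
N(l, f) = 28*f
H(L) = (413 + L)*(884 + L)
N(-1*(-371), s(43, -16)) + H(365) = 28*(-1 - 1*(-16)) + (365092 + 365² + 1297*365) = 28*(-1 + 16) + (365092 + 133225 + 473405) = 28*15 + 971722 = 420 + 971722 = 972142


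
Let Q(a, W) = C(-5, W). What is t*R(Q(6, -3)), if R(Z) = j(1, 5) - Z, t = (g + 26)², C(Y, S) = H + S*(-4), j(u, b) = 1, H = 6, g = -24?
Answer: -68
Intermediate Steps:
C(Y, S) = 6 - 4*S (C(Y, S) = 6 + S*(-4) = 6 - 4*S)
t = 4 (t = (-24 + 26)² = 2² = 4)
Q(a, W) = 6 - 4*W
R(Z) = 1 - Z
t*R(Q(6, -3)) = 4*(1 - (6 - 4*(-3))) = 4*(1 - (6 + 12)) = 4*(1 - 1*18) = 4*(1 - 18) = 4*(-17) = -68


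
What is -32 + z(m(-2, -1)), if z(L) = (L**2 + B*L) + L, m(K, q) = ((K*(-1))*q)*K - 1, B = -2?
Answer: -26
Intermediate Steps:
m(K, q) = -1 - q*K**2 (m(K, q) = ((-K)*q)*K - 1 = (-K*q)*K - 1 = -q*K**2 - 1 = -1 - q*K**2)
z(L) = L**2 - L (z(L) = (L**2 - 2*L) + L = L**2 - L)
-32 + z(m(-2, -1)) = -32 + (-1 - 1*(-1)*(-2)**2)*(-1 + (-1 - 1*(-1)*(-2)**2)) = -32 + (-1 - 1*(-1)*4)*(-1 + (-1 - 1*(-1)*4)) = -32 + (-1 + 4)*(-1 + (-1 + 4)) = -32 + 3*(-1 + 3) = -32 + 3*2 = -32 + 6 = -26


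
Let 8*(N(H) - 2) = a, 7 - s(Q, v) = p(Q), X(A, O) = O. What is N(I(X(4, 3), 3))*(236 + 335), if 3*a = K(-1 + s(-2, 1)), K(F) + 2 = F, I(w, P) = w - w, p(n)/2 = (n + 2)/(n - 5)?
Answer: 7423/6 ≈ 1237.2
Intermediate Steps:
p(n) = 2*(2 + n)/(-5 + n) (p(n) = 2*((n + 2)/(n - 5)) = 2*((2 + n)/(-5 + n)) = 2*(2 + n)/(-5 + n))
I(w, P) = 0
s(Q, v) = 7 - 2*(2 + Q)/(-5 + Q)
K(F) = -2 + F
a = 4/3 (a = (-2 + (-1 + (-39 + 5*(-2))/(-5 - 2)))/3 = (-2 + (-1 + (-39 - 10)/(-7)))/3 = (-2 + (-1 - 1/7*(-49)))/3 = (-2 + (-1 + 7))/3 = (-2 + 6)/3 = (1/3)*4 = 4/3 ≈ 1.3333)
N(H) = 13/6 (N(H) = 2 + (1/8)*(4/3) = 2 + 1/6 = 13/6)
N(I(X(4, 3), 3))*(236 + 335) = 13*(236 + 335)/6 = (13/6)*571 = 7423/6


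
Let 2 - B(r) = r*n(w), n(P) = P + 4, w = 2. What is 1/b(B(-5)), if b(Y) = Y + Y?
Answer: 1/64 ≈ 0.015625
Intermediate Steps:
n(P) = 4 + P
B(r) = 2 - 6*r (B(r) = 2 - r*(4 + 2) = 2 - r*6 = 2 - 6*r)
b(Y) = 2*Y
1/b(B(-5)) = 1/(2*(2 - 6*(-5))) = 1/(2*(2 + 30)) = 1/(2*32) = 1/64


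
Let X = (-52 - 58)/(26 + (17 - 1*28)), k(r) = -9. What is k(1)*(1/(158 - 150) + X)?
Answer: 519/8 ≈ 64.875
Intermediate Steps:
X = -22/3 (X = -110/(26 + (17 - 28)) = -110/(26 - 11) = -110/15 = -110*1/15 = -22/3 ≈ -7.3333)
k(1)*(1/(158 - 150) + X) = -9*(1/(158 - 150) - 22/3) = -9*(1/8 - 22/3) = -9*(⅛ - 22/3) = -9*(-173/24) = 519/8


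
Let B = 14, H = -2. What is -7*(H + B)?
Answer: -84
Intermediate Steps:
-7*(H + B) = -7*(-2 + 14) = -7*12 = -84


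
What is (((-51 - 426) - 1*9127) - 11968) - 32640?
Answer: -54212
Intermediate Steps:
(((-51 - 426) - 1*9127) - 11968) - 32640 = ((-477 - 9127) - 11968) - 32640 = (-9604 - 11968) - 32640 = -21572 - 32640 = -54212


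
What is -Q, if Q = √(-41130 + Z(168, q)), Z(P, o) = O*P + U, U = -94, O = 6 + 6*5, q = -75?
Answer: -2*I*√8794 ≈ -187.55*I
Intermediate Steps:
O = 36 (O = 6 + 30 = 36)
Z(P, o) = -94 + 36*P (Z(P, o) = 36*P - 94 = -94 + 36*P)
Q = 2*I*√8794 (Q = √(-41130 + (-94 + 36*168)) = √(-41130 + (-94 + 6048)) = √(-41130 + 5954) = √(-35176) = 2*I*√8794 ≈ 187.55*I)
-Q = -2*I*√8794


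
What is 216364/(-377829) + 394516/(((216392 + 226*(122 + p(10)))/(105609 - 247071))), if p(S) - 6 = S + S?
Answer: -292865571912899/1311066630 ≈ -2.2338e+5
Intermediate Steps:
p(S) = 6 + 2*S (p(S) = 6 + (S + S) = 6 + 2*S)
216364/(-377829) + 394516/(((216392 + 226*(122 + p(10)))/(105609 - 247071))) = 216364/(-377829) + 394516/(((216392 + 226*(122 + (6 + 2*10)))/(105609 - 247071))) = 216364*(-1/377829) + 394516/(((216392 + 226*(122 + (6 + 20)))/(-141462))) = -216364/377829 + 394516/(((216392 + 226*(122 + 26))*(-1/141462))) = -216364/377829 + 394516/(((216392 + 226*148)*(-1/141462))) = -216364/377829 + 394516/(((216392 + 33448)*(-1/141462))) = -216364/377829 + 394516/((249840*(-1/141462))) = -216364/377829 + 394516/(-13880/7859) = -216364/377829 + 394516*(-7859/13880) = -216364/377829 - 775125311/3470 = -292865571912899/1311066630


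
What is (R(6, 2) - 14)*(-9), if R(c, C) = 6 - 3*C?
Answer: 126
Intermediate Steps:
(R(6, 2) - 14)*(-9) = ((6 - 3*2) - 14)*(-9) = ((6 - 6) - 14)*(-9) = (0 - 14)*(-9) = -14*(-9) = 126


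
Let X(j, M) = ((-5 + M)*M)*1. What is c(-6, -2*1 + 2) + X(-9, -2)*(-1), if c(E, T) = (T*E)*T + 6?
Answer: -8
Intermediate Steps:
X(j, M) = M*(-5 + M) (X(j, M) = (M*(-5 + M))*1 = M*(-5 + M))
c(E, T) = 6 + E*T**2 (c(E, T) = (E*T)*T + 6 = E*T**2 + 6 = 6 + E*T**2)
c(-6, -2*1 + 2) + X(-9, -2)*(-1) = (6 - 6*(-2*1 + 2)**2) - 2*(-5 - 2)*(-1) = (6 - 6*(-2 + 2)**2) - 2*(-7)*(-1) = (6 - 6*0**2) + 14*(-1) = (6 - 6*0) - 14 = (6 + 0) - 14 = 6 - 14 = -8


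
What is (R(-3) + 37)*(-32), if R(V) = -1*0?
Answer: -1184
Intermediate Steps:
R(V) = 0
(R(-3) + 37)*(-32) = (0 + 37)*(-32) = 37*(-32) = -1184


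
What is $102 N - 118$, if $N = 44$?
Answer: $4370$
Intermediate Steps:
$102 N - 118 = 102 \cdot 44 - 118 = 4488 - 118 = 4370$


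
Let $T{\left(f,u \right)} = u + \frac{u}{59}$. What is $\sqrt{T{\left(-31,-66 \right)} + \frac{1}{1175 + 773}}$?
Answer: $\frac{7 i \sqrt{4523407457}}{57466} \approx 8.1926 i$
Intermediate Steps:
$T{\left(f,u \right)} = \frac{60 u}{59}$ ($T{\left(f,u \right)} = u + u \frac{1}{59} = u + \frac{u}{59} = \frac{60 u}{59}$)
$\sqrt{T{\left(-31,-66 \right)} + \frac{1}{1175 + 773}} = \sqrt{\frac{60}{59} \left(-66\right) + \frac{1}{1175 + 773}} = \sqrt{- \frac{3960}{59} + \frac{1}{1948}} = \sqrt{- \frac{7714021}{114932}} = \frac{7 i \sqrt{4523407457}}{57466}$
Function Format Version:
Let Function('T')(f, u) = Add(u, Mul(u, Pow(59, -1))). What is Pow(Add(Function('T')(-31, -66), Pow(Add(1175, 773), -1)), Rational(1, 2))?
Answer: Mul(Rational(7, 57466), I, Pow(4523407457, Rational(1, 2))) ≈ Mul(8.1926, I)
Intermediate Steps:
Function('T')(f, u) = Mul(Rational(60, 59), u) (Function('T')(f, u) = Add(u, Mul(u, Rational(1, 59))) = Add(u, Mul(Rational(1, 59), u)) = Mul(Rational(60, 59), u))
Pow(Add(Function('T')(-31, -66), Pow(Add(1175, 773), -1)), Rational(1, 2)) = Pow(Add(Mul(Rational(60, 59), -66), Pow(Add(1175, 773), -1)), Rational(1, 2)) = Pow(Add(Rational(-3960, 59), Pow(1948, -1)), Rational(1, 2)) = Pow(Add(Rational(-3960, 59), Rational(1, 1948)), Rational(1, 2)) = Pow(Rational(-7714021, 114932), Rational(1, 2)) = Mul(Rational(7, 57466), I, Pow(4523407457, Rational(1, 2)))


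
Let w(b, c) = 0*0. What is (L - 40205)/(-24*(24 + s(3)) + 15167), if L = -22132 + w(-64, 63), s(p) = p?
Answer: -62337/14519 ≈ -4.2935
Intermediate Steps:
w(b, c) = 0
L = -22132 (L = -22132 + 0 = -22132)
(L - 40205)/(-24*(24 + s(3)) + 15167) = (-22132 - 40205)/(-24*(24 + 3) + 15167) = -62337/(-24*27 + 15167) = -62337/(-648 + 15167) = -62337/14519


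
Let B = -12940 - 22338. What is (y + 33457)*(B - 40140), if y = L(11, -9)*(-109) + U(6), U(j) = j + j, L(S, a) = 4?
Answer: -2491282794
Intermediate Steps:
U(j) = 2*j
y = -424 (y = 4*(-109) + 2*6 = -436 + 12 = -424)
B = -35278
(y + 33457)*(B - 40140) = (-424 + 33457)*(-35278 - 40140) = 33033*(-75418) = -2491282794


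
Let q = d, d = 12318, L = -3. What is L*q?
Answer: -36954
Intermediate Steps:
q = 12318
L*q = -3*12318 = -36954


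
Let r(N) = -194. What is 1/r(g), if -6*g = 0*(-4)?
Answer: -1/194 ≈ -0.0051546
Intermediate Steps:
g = 0 (g = -0*(-4) = -1/6*0 = 0)
1/r(g) = 1/(-194) = -1/194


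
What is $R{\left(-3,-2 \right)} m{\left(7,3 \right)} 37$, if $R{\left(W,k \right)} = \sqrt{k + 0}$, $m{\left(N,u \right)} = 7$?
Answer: $259 i \sqrt{2} \approx 366.28 i$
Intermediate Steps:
$R{\left(W,k \right)} = \sqrt{k}$
$R{\left(-3,-2 \right)} m{\left(7,3 \right)} 37 = \sqrt{-2} \cdot 7 \cdot 37 = i \sqrt{2} \cdot 7 \cdot 37 = 7 i \sqrt{2} \cdot 37 = 259 i \sqrt{2}$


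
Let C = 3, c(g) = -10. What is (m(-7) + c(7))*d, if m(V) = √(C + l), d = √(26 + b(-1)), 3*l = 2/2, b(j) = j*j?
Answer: √3*(-30 + √30) ≈ -42.475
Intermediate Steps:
b(j) = j²
l = ⅓ (l = (2/2)/3 = (2*(½))/3 = (⅓)*1 = ⅓ ≈ 0.33333)
d = 3*√3 (d = √(26 + (-1)²) = √(26 + 1) = √27 = 3*√3 ≈ 5.1962)
m(V) = √30/3 (m(V) = √(3 + ⅓) = √(10/3) = √30/3)
(m(-7) + c(7))*d = (√30/3 - 10)*(3*√3) = (-10 + √30/3)*(3*√3) = 3*√3*(-10 + √30/3)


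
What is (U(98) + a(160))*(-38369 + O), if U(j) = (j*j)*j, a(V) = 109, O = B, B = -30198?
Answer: -64542185667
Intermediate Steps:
O = -30198
U(j) = j**3 (U(j) = j**2*j = j**3)
(U(98) + a(160))*(-38369 + O) = (98**3 + 109)*(-38369 - 30198) = (941192 + 109)*(-68567) = 941301*(-68567) = -64542185667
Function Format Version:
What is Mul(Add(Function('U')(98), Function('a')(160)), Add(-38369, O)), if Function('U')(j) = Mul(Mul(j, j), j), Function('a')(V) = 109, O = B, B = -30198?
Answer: -64542185667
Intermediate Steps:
O = -30198
Function('U')(j) = Pow(j, 3) (Function('U')(j) = Mul(Pow(j, 2), j) = Pow(j, 3))
Mul(Add(Function('U')(98), Function('a')(160)), Add(-38369, O)) = Mul(Add(Pow(98, 3), 109), Add(-38369, -30198)) = Mul(Add(941192, 109), -68567) = Mul(941301, -68567) = -64542185667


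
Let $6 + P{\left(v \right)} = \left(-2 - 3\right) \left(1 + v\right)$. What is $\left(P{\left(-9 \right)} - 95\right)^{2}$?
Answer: $3721$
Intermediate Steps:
$P{\left(v \right)} = -11 - 5 v$ ($P{\left(v \right)} = -6 + \left(-2 - 3\right) \left(1 + v\right) = -6 - 5 \left(1 + v\right) = -6 - \left(5 + 5 v\right) = -11 - 5 v$)
$\left(P{\left(-9 \right)} - 95\right)^{2} = \left(\left(-11 - -45\right) - 95\right)^{2} = \left(\left(-11 + 45\right) - 95\right)^{2} = \left(34 - 95\right)^{2} = \left(-61\right)^{2} = 3721$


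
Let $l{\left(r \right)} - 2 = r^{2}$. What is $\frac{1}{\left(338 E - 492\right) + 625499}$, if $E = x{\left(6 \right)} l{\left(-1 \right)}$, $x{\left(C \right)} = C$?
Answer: $\frac{1}{631091} \approx 1.5846 \cdot 10^{-6}$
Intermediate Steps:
$l{\left(r \right)} = 2 + r^{2}$
$E = 18$ ($E = 6 \left(2 + \left(-1\right)^{2}\right) = 6 \left(2 + 1\right) = 6 \cdot 3 = 18$)
$\frac{1}{\left(338 E - 492\right) + 625499} = \frac{1}{\left(338 \cdot 18 - 492\right) + 625499} = \frac{1}{\left(6084 - 492\right) + 625499} = \frac{1}{5592 + 625499} = \frac{1}{631091}$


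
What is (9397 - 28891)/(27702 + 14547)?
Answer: -6498/14083 ≈ -0.46141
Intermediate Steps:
(9397 - 28891)/(27702 + 14547) = -19494/42249 = -19494*1/42249 = -6498/14083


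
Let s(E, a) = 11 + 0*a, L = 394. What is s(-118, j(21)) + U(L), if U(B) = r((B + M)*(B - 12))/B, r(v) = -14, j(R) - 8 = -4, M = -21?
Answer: 2160/197 ≈ 10.964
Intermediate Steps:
j(R) = 4 (j(R) = 8 - 4 = 4)
s(E, a) = 11 (s(E, a) = 11 + 0 = 11)
U(B) = -14/B
s(-118, j(21)) + U(L) = 11 - 14/394 = 11 - 14*1/394 = 11 - 7/197 = 2160/197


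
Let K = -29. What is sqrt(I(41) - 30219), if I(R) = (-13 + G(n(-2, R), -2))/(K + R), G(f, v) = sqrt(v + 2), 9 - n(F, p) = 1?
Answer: I*sqrt(1087923)/6 ≈ 173.84*I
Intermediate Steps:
n(F, p) = 8 (n(F, p) = 9 - 1*1 = 9 - 1 = 8)
G(f, v) = sqrt(2 + v)
I(R) = -13/(-29 + R) (I(R) = (-13 + sqrt(2 - 2))/(-29 + R) = (-13 + sqrt(0))/(-29 + R) = (-13 + 0)/(-29 + R) = -13/(-29 + R))
sqrt(I(41) - 30219) = sqrt(-13/(-29 + 41) - 30219) = sqrt(-13/12 - 30219) = sqrt(-362641/12) = I*sqrt(1087923)/6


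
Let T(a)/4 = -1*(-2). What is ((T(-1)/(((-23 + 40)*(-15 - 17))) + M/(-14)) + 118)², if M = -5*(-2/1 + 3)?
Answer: 3173181561/226576 ≈ 14005.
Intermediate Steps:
M = -5 (M = -5*(-2*1 + 3) = -5*(-2 + 3) = -5*1 = -5)
T(a) = 8 (T(a) = 4*(-1*(-2)) = 4*2 = 8)
((T(-1)/(((-23 + 40)*(-15 - 17))) + M/(-14)) + 118)² = ((8/(((-23 + 40)*(-15 - 17))) - 5/(-14)) + 118)² = ((8/((17*(-32))) - 5*(-1/14)) + 118)² = ((8/(-544) + 5/14) + 118)² = ((8*(-1/544) + 5/14) + 118)² = ((-1/68 + 5/14) + 118)² = (163/476 + 118)² = (56331/476)² = 3173181561/226576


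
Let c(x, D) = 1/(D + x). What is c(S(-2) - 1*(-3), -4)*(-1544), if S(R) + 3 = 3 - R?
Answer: -1544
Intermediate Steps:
S(R) = -R (S(R) = -3 + (3 - R) = -R)
c(S(-2) - 1*(-3), -4)*(-1544) = -1544/(-4 + (-1*(-2) - 1*(-3))) = -1544/(-4 + (2 + 3)) = -1544/(-4 + 5) = -1544/1 = 1*(-1544) = -1544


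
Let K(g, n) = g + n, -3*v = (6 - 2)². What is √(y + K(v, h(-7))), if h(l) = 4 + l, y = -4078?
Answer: I*√36777/3 ≈ 63.924*I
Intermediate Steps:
v = -16/3 (v = -(6 - 2)²/3 = -⅓*4² = -⅓*16 = -16/3 ≈ -5.3333)
√(y + K(v, h(-7))) = √(-4078 + (-16/3 + (4 - 7))) = √(-4078 + (-16/3 - 3)) = √(-4078 - 25/3) = √(-12259/3) = I*√36777/3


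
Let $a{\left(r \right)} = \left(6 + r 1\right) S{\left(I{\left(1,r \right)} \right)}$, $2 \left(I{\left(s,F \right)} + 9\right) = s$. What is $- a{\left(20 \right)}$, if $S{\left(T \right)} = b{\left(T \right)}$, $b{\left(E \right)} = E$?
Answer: $221$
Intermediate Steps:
$I{\left(s,F \right)} = -9 + \frac{s}{2}$
$S{\left(T \right)} = T$
$a{\left(r \right)} = -51 - \frac{17 r}{2}$ ($a{\left(r \right)} = \left(6 + r 1\right) \left(-9 + \frac{1}{2} \cdot 1\right) = \left(6 + r\right) \left(-9 + \frac{1}{2}\right) = \left(6 + r\right) \left(- \frac{17}{2}\right) = -51 - \frac{17 r}{2}$)
$- a{\left(20 \right)} = - (-51 - 170) = \left(-1\right) \left(-221\right) = 221$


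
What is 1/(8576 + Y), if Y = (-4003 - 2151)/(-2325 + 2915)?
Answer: 295/2526843 ≈ 0.00011675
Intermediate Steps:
Y = -3077/295 (Y = -6154/590 = -6154*1/590 = -3077/295 ≈ -10.431)
1/(8576 + Y) = 1/(8576 - 3077/295) = 1/(2526843/295) = 295/2526843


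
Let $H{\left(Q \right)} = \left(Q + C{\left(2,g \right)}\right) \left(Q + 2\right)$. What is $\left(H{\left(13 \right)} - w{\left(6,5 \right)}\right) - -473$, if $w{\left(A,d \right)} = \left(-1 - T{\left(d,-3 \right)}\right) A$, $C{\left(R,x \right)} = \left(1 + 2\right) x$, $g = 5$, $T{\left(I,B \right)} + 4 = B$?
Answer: $857$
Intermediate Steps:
$T{\left(I,B \right)} = -4 + B$
$C{\left(R,x \right)} = 3 x$
$H{\left(Q \right)} = \left(2 + Q\right) \left(15 + Q\right)$ ($H{\left(Q \right)} = \left(Q + 3 \cdot 5\right) \left(Q + 2\right) = \left(Q + 15\right) \left(2 + Q\right) = \left(15 + Q\right) \left(2 + Q\right) = \left(2 + Q\right) \left(15 + Q\right)$)
$w{\left(A,d \right)} = 6 A$ ($w{\left(A,d \right)} = \left(-1 - \left(-4 - 3\right)\right) A = \left(-1 - -7\right) A = \left(-1 + 7\right) A = 6 A$)
$\left(H{\left(13 \right)} - w{\left(6,5 \right)}\right) - -473 = \left(\left(30 + 13^{2} + 17 \cdot 13\right) - 6 \cdot 6\right) - -473 = \left(\left(30 + 169 + 221\right) - 36\right) + 473 = \left(420 - 36\right) + 473 = 384 + 473 = 857$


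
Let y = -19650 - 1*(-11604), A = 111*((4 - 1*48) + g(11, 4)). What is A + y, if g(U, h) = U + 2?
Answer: -11487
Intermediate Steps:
g(U, h) = 2 + U
A = -3441 (A = 111*((4 - 1*48) + (2 + 11)) = 111*((4 - 48) + 13) = 111*(-44 + 13) = 111*(-31) = -3441)
y = -8046 (y = -19650 + 11604 = -8046)
A + y = -3441 - 8046 = -11487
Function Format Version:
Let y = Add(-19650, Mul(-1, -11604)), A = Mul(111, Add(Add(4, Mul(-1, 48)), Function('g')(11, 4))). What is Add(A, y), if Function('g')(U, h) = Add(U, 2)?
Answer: -11487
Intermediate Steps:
Function('g')(U, h) = Add(2, U)
A = -3441 (A = Mul(111, Add(Add(4, Mul(-1, 48)), Add(2, 11))) = Mul(111, Add(Add(4, -48), 13)) = Mul(111, Add(-44, 13)) = Mul(111, -31) = -3441)
y = -8046 (y = Add(-19650, 11604) = -8046)
Add(A, y) = Add(-3441, -8046) = -11487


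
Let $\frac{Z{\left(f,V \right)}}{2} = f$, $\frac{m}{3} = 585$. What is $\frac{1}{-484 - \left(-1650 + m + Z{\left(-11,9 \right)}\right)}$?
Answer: $- \frac{1}{567} \approx -0.0017637$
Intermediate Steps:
$m = 1755$ ($m = 3 \cdot 585 = 1755$)
$Z{\left(f,V \right)} = 2 f$
$\frac{1}{-484 - \left(-1650 + m + Z{\left(-11,9 \right)}\right)} = \frac{1}{-484 + \left(1650 - \left(2 \left(-11\right) + 1755\right)\right)} = \frac{1}{-484 + \left(1650 - \left(-22 + 1755\right)\right)} = \frac{1}{-484 + \left(1650 - 1733\right)} = \frac{1}{-484 - 83} = \frac{1}{-567} = - \frac{1}{567}$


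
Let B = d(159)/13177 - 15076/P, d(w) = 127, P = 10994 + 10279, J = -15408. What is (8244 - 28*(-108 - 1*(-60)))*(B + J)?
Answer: -13804415724745804/93438107 ≈ -1.4774e+8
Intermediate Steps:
P = 21273
B = -195954781/280314321 (B = 127/13177 - 15076/21273 = -195954781/280314321 ≈ -0.69905)
(8244 - 28*(-108 - 1*(-60)))*(B + J) = (8244 - 28*(-108 - 1*(-60)))*(-195954781/280314321 - 15408) = (8244 - 28*(-108 + 60))*(-4319279012749/280314321) = (8244 - 28*(-48))*(-4319279012749/280314321) = (8244 + 1344)*(-4319279012749/280314321) = 9588*(-4319279012749/280314321) = -13804415724745804/93438107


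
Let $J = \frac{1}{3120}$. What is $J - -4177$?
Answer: $\frac{13032241}{3120} \approx 4177.0$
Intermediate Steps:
$J = \frac{1}{3120} \approx 0.00032051$
$J - -4177 = \frac{1}{3120} - -4177 = \frac{1}{3120} + 4177 = \frac{13032241}{3120}$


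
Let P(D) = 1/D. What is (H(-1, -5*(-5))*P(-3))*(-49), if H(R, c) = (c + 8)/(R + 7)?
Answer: 539/6 ≈ 89.833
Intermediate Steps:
H(R, c) = (8 + c)/(7 + R)
(H(-1, -5*(-5))*P(-3))*(-49) = (((8 - 5*(-5))/(7 - 1))/(-3))*(-49) = (((8 + 25)/6)*(-⅓))*(-49) = (((⅙)*33)*(-⅓))*(-49) = ((11/2)*(-⅓))*(-49) = -11/6*(-49) = 539/6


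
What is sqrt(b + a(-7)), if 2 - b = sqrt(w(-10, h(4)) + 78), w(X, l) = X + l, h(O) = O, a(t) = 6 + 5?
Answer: sqrt(13 - 6*sqrt(2)) ≈ 2.1248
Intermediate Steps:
a(t) = 11
b = 2 - 6*sqrt(2) (b = 2 - sqrt((-10 + 4) + 78) = 2 - sqrt(-6 + 78) = 2 - sqrt(72) = 2 - 6*sqrt(2) ≈ -6.4853)
sqrt(b + a(-7)) = sqrt((2 - 6*sqrt(2)) + 11) = sqrt(13 - 6*sqrt(2))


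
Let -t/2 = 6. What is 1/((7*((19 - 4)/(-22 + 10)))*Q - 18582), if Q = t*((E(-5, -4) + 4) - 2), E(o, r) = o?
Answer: -1/18897 ≈ -5.2918e-5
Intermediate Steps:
t = -12 (t = -2*6 = -12)
Q = 36 (Q = -12*((-5 + 4) - 2) = -12*(-1 - 2) = -12*(-3) = 36)
1/((7*((19 - 4)/(-22 + 10)))*Q - 18582) = 1/((7*((19 - 4)/(-22 + 10)))*36 - 18582) = 1/((7*(15/(-12)))*36 - 18582) = 1/((7*(15*(-1/12)))*36 - 18582) = 1/((7*(-5/4))*36 - 18582) = 1/(-35/4*36 - 18582) = 1/(-315 - 18582) = 1/(-18897) = -1/18897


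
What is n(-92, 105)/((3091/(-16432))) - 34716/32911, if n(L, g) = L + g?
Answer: -7137623332/101727901 ≈ -70.164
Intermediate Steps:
n(-92, 105)/((3091/(-16432))) - 34716/32911 = (-92 + 105)/((3091/(-16432))) - 34716/32911 = 13/((3091*(-1/16432))) - 34716*1/32911 = 13/(-3091/16432) - 34716/32911 = 13*(-16432/3091) - 34716/32911 = -213616/3091 - 34716/32911 = -7137623332/101727901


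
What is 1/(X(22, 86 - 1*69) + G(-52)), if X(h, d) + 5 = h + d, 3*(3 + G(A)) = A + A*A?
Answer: 1/915 ≈ 0.0010929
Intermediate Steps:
G(A) = -3 + A/3 + A²/3 (G(A) = -3 + (A + A*A)/3 = -3 + (A + A²)/3 = -3 + (A/3 + A²/3) = -3 + A/3 + A²/3)
X(h, d) = -5 + d + h (X(h, d) = -5 + (h + d) = -5 + (d + h) = -5 + d + h)
1/(X(22, 86 - 1*69) + G(-52)) = 1/((-5 + (86 - 1*69) + 22) + (-3 + (⅓)*(-52) + (⅓)*(-52)²)) = 1/((-5 + (86 - 69) + 22) + (-3 - 52/3 + (⅓)*2704)) = 1/((-5 + 17 + 22) + (-3 - 52/3 + 2704/3)) = 1/(34 + 881) = 1/915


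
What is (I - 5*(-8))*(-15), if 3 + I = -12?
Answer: -375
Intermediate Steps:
I = -15 (I = -3 - 12 = -15)
(I - 5*(-8))*(-15) = (-15 - 5*(-8))*(-15) = (-15 + 40)*(-15) = 25*(-15) = -375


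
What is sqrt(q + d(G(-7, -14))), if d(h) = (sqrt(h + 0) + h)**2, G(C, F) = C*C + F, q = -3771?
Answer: sqrt(-2511 + 70*sqrt(35)) ≈ 45.792*I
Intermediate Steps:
G(C, F) = F + C**2 (G(C, F) = C**2 + F = F + C**2)
d(h) = (h + sqrt(h))**2 (d(h) = (sqrt(h) + h)**2 = (h + sqrt(h))**2)
sqrt(q + d(G(-7, -14))) = sqrt(-3771 + ((-14 + (-7)**2) + sqrt(-14 + (-7)**2))**2) = sqrt(-3771 + ((-14 + 49) + sqrt(-14 + 49))**2) = sqrt(-3771 + (35 + sqrt(35))**2)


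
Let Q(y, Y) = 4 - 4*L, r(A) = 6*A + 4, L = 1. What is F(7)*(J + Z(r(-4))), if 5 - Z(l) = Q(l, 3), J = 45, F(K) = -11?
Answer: -550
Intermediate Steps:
r(A) = 4 + 6*A
Q(y, Y) = 0 (Q(y, Y) = 4 - 4*1 = 4 - 4 = 0)
Z(l) = 5 (Z(l) = 5 - 1*0 = 5 + 0 = 5)
F(7)*(J + Z(r(-4))) = -11*(45 + 5) = -11*50 = -550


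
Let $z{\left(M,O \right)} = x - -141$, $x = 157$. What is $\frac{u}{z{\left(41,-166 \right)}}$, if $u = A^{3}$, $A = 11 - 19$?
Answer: $- \frac{256}{149} \approx -1.7181$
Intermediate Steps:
$A = -8$ ($A = 11 - 19 = -8$)
$z{\left(M,O \right)} = 298$ ($z{\left(M,O \right)} = 157 - -141 = 157 + 141 = 298$)
$u = -512$ ($u = \left(-8\right)^{3} = -512$)
$\frac{u}{z{\left(41,-166 \right)}} = - \frac{512}{298} = \left(-512\right) \frac{1}{298} = - \frac{256}{149}$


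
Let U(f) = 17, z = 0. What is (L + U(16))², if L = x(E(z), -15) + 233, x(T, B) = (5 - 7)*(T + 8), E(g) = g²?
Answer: 54756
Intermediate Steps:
x(T, B) = -16 - 2*T (x(T, B) = -2*(8 + T) = -16 - 2*T)
L = 217 (L = (-16 - 2*0²) + 233 = (-16 - 2*0) + 233 = (-16 + 0) + 233 = -16 + 233 = 217)
(L + U(16))² = (217 + 17)² = 234² = 54756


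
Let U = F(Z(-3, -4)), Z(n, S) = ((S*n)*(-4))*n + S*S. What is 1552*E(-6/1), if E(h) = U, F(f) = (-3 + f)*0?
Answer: 0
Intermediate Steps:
Z(n, S) = S² - 4*S*n² (Z(n, S) = (-4*S*n)*n + S² = -4*S*n² + S² = S² - 4*S*n²)
F(f) = 0
U = 0
E(h) = 0
1552*E(-6/1) = 1552*0 = 0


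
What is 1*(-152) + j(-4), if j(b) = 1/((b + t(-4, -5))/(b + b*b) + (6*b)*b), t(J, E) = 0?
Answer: -43621/287 ≈ -151.99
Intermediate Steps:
j(b) = 1/(6*b**2 + b/(b + b**2)) (j(b) = 1/((b + 0)/(b + b*b) + (6*b)*b) = 1/(b/(b + b**2) + 6*b**2) = 1/(6*b**2 + b/(b + b**2)))
1*(-152) + j(-4) = 1*(-152) + (1 - 4)/(1 + 6*(-4)**2 + 6*(-4)**3) = -152 - 3/(1 + 6*16 + 6*(-64)) = -152 - 3/(1 + 96 - 384) = -152 - 3/(-287) = -152 - 1/287*(-3) = -152 + 3/287 = -43621/287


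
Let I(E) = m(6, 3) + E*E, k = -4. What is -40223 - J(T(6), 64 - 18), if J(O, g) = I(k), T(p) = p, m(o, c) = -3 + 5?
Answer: -40241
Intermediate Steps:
m(o, c) = 2
I(E) = 2 + E² (I(E) = 2 + E*E = 2 + E²)
J(O, g) = 18 (J(O, g) = 2 + (-4)² = 2 + 16 = 18)
-40223 - J(T(6), 64 - 18) = -40223 - 1*18 = -40223 - 18 = -40241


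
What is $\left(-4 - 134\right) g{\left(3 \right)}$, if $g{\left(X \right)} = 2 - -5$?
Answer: $-966$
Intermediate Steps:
$g{\left(X \right)} = 7$ ($g{\left(X \right)} = 2 + 5 = 7$)
$\left(-4 - 134\right) g{\left(3 \right)} = \left(-4 - 134\right) 7 = \left(-138\right) 7 = -966$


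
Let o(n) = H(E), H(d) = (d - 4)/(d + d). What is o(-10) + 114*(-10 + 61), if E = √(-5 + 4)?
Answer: 11629/2 + 2*I ≈ 5814.5 + 2.0*I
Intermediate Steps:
E = I (E = √(-1) = I ≈ 1.0*I)
H(d) = (-4 + d)/(2*d) (H(d) = (-4 + d)/((2*d)) = (-4 + d)*(1/(2*d)) = (-4 + d)/(2*d))
o(n) = -I*(-4 + I)/2 (o(n) = (-4 + I)/(2*I) = (-I)*(-4 + I)/2 = -I*(-4 + I)/2)
o(-10) + 114*(-10 + 61) = I*(4 - I)/2 + 114*(-10 + 61) = I*(4 - I)/2 + 114*51 = I*(4 - I)/2 + 5814 = 5814 + I*(4 - I)/2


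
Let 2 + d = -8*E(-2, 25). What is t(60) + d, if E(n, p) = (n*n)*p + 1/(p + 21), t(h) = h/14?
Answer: -128460/161 ≈ -797.89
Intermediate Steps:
t(h) = h/14 (t(h) = h*(1/14) = h/14)
E(n, p) = 1/(21 + p) + p*n**2 (E(n, p) = n**2*p + 1/(21 + p) = p*n**2 + 1/(21 + p) = 1/(21 + p) + p*n**2)
d = -18450/23 (d = -2 - 8*(1 + (-2)**2*25**2 + 21*25*(-2)**2)/(21 + 25) = -2 - 8*(1 + 4*625 + 21*25*4)/46 = -2 - 4*(1 + 2500 + 2100)/23 = -2 - 4*4601/23 = -2 - 8*4601/46 = -2 - 18404/23 = -18450/23 ≈ -802.17)
t(60) + d = (1/14)*60 - 18450/23 = 30/7 - 18450/23 = -128460/161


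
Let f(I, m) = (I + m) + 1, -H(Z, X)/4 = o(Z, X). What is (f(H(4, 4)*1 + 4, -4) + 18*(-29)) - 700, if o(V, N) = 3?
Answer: -1233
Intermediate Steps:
H(Z, X) = -12 (H(Z, X) = -4*3 = -12)
f(I, m) = 1 + I + m
(f(H(4, 4)*1 + 4, -4) + 18*(-29)) - 700 = ((1 + (-12*1 + 4) - 4) + 18*(-29)) - 700 = ((1 + (-12 + 4) - 4) - 522) - 700 = ((1 - 8 - 4) - 522) - 700 = (-11 - 522) - 700 = -533 - 700 = -1233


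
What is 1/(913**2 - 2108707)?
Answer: -1/1275138 ≈ -7.8423e-7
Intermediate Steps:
1/(913**2 - 2108707) = 1/(833569 - 2108707) = 1/(-1275138) = -1/1275138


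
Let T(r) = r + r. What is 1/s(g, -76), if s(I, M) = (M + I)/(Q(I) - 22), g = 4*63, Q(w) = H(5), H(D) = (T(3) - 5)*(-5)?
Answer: -27/176 ≈ -0.15341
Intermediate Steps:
T(r) = 2*r
H(D) = -5 (H(D) = (2*3 - 5)*(-5) = (6 - 5)*(-5) = 1*(-5) = -5)
Q(w) = -5
g = 252
s(I, M) = -I/27 - M/27 (s(I, M) = (M + I)/(-5 - 22) = (I + M)/(-27) = (I + M)*(-1/27) = -I/27 - M/27)
1/s(g, -76) = 1/(-1/27*252 - 1/27*(-76)) = 1/(-28/3 + 76/27) = 1/(-176/27) = -27/176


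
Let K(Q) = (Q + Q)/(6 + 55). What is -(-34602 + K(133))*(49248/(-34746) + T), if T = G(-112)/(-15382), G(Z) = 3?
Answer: -133246624800012/2716853441 ≈ -49044.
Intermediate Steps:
T = -3/15382 (T = 3/(-15382) = 3*(-1/15382) = -3/15382 ≈ -0.00019503)
K(Q) = 2*Q/61 (K(Q) = (2*Q)/61 = (2*Q)*(1/61) = 2*Q/61)
-(-34602 + K(133))*(49248/(-34746) + T) = -(-34602 + (2/61)*133)*(49248/(-34746) - 3/15382) = -(-34602 + 266/61)*(49248*(-1/34746) - 3/15382) = -(-2110456)*(-8208/5791 - 3/15382)/61 = -(-2110456)*(-126272829)/(61*89077162) = -1*133246624800012/2716853441 = -133246624800012/2716853441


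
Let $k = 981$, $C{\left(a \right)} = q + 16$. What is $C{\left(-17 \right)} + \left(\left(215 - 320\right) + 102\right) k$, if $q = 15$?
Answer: $-2912$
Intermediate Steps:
$C{\left(a \right)} = 31$ ($C{\left(a \right)} = 15 + 16 = 31$)
$C{\left(-17 \right)} + \left(\left(215 - 320\right) + 102\right) k = 31 + \left(\left(215 - 320\right) + 102\right) 981 = 31 + \left(-105 + 102\right) 981 = 31 - 2943 = -2912$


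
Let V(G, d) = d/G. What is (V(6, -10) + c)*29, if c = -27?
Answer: -2494/3 ≈ -831.33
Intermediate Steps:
(V(6, -10) + c)*29 = (-10/6 - 27)*29 = (-10*⅙ - 27)*29 = (-5/3 - 27)*29 = -86/3*29 = -2494/3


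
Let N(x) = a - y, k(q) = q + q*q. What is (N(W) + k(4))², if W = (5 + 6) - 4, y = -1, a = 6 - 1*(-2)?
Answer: 841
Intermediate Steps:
a = 8 (a = 6 + 2 = 8)
k(q) = q + q²
W = 7 (W = 11 - 4 = 7)
N(x) = 9 (N(x) = 8 - 1*(-1) = 8 + 1 = 9)
(N(W) + k(4))² = (9 + 4*(1 + 4))² = (9 + 4*5)² = (9 + 20)² = 29² = 841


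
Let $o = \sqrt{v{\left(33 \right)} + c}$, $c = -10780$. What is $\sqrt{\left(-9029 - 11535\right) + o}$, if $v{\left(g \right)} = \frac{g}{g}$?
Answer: $\sqrt{-20564 + i \sqrt{10779}} \approx 0.362 + 143.4 i$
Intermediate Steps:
$v{\left(g \right)} = 1$
$o = i \sqrt{10779}$ ($o = \sqrt{1 - 10780} = \sqrt{-10779} = i \sqrt{10779} \approx 103.82 i$)
$\sqrt{\left(-9029 - 11535\right) + o} = \sqrt{\left(-9029 - 11535\right) + i \sqrt{10779}} = \sqrt{-20564 + i \sqrt{10779}}$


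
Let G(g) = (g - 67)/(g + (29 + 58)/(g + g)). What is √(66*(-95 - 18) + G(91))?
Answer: 3*I*√229689370914/16649 ≈ 86.358*I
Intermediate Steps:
G(g) = (-67 + g)/(g + 87/(2*g)) (G(g) = (-67 + g)/(g + 87/((2*g))) = (-67 + g)/(g + 87*(1/(2*g))) = (-67 + g)/(g + 87/(2*g)))
√(66*(-95 - 18) + G(91)) = √(66*(-95 - 18) + 2*91*(-67 + 91)/(87 + 2*91²)) = √(66*(-113) + 2*91*24/(87 + 2*8281)) = √(-7458 + 2*91*24/(87 + 16562)) = √(-7458 + 2*91*24/16649) = √(-7458 + 2*91*(1/16649)*24) = √(-7458 + 4368/16649) = √(-124163874/16649) = 3*I*√229689370914/16649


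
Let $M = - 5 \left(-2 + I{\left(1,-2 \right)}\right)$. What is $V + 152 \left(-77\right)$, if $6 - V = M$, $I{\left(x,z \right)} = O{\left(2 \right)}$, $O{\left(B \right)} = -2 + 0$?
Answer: $-11718$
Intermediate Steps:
$O{\left(B \right)} = -2$
$I{\left(x,z \right)} = -2$
$M = 20$ ($M = - 5 \left(-2 - 2\right) = \left(-5\right) \left(-4\right) = 20$)
$V = -14$ ($V = 6 - 20 = -14$)
$V + 152 \left(-77\right) = -14 + 152 \left(-77\right) = -14 - 11704 = -11718$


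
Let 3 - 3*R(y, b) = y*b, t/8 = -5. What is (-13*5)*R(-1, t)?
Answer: 2405/3 ≈ 801.67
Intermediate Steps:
t = -40 (t = 8*(-5) = -40)
R(y, b) = 1 - b*y/3 (R(y, b) = 1 - y*b/3 = 1 - b*y/3)
(-13*5)*R(-1, t) = (-13*5)*(1 - 1/3*(-40)*(-1)) = -65*(1 - 40/3) = -65*(-37/3) = 2405/3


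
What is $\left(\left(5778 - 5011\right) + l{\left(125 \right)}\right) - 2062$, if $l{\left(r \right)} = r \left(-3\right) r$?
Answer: $-48170$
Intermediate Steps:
$l{\left(r \right)} = - 3 r^{2}$ ($l{\left(r \right)} = - 3 r r = - 3 r^{2}$)
$\left(\left(5778 - 5011\right) + l{\left(125 \right)}\right) - 2062 = \left(\left(5778 - 5011\right) - 3 \cdot 125^{2}\right) - 2062 = \left(767 - 46875\right) - 2062 = -46108 - 2062 = -48170$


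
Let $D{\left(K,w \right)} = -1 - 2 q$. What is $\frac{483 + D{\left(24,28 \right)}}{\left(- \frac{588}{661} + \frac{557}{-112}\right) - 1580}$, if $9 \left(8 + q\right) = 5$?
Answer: $- \frac{331071104}{1056641337} \approx -0.31332$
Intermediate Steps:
$q = - \frac{67}{9}$ ($q = -8 + \frac{1}{9} \cdot 5 = -8 + \frac{5}{9} = - \frac{67}{9} \approx -7.4444$)
$D{\left(K,w \right)} = \frac{125}{9}$ ($D{\left(K,w \right)} = -1 - - \frac{134}{9} = -1 + \frac{134}{9} = \frac{125}{9}$)
$\frac{483 + D{\left(24,28 \right)}}{\left(- \frac{588}{661} + \frac{557}{-112}\right) - 1580} = \frac{483 + \frac{125}{9}}{\left(- \frac{588}{661} + \frac{557}{-112}\right) - 1580} = \frac{1}{\left(\left(-588\right) \frac{1}{661} + 557 \left(- \frac{1}{112}\right)\right) - 1580} \cdot \frac{4472}{9} = \frac{1}{\left(- \frac{588}{661} - \frac{557}{112}\right) - 1580} \cdot \frac{4472}{9} = \frac{1}{- \frac{434033}{74032} - 1580} \cdot \frac{4472}{9} = \frac{1}{- \frac{117404593}{74032}} \cdot \frac{4472}{9} = \left(- \frac{74032}{117404593}\right) \frac{4472}{9} = - \frac{331071104}{1056641337}$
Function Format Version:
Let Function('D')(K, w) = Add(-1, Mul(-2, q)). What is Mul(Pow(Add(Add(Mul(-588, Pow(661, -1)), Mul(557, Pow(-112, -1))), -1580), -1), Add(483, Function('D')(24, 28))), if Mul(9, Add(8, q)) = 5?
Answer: Rational(-331071104, 1056641337) ≈ -0.31332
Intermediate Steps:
q = Rational(-67, 9) (q = Add(-8, Mul(Rational(1, 9), 5)) = Add(-8, Rational(5, 9)) = Rational(-67, 9) ≈ -7.4444)
Function('D')(K, w) = Rational(125, 9) (Function('D')(K, w) = Add(-1, Mul(-2, Rational(-67, 9))) = Add(-1, Rational(134, 9)) = Rational(125, 9))
Mul(Pow(Add(Add(Mul(-588, Pow(661, -1)), Mul(557, Pow(-112, -1))), -1580), -1), Add(483, Function('D')(24, 28))) = Mul(Pow(Add(Add(Mul(-588, Pow(661, -1)), Mul(557, Pow(-112, -1))), -1580), -1), Add(483, Rational(125, 9))) = Mul(Pow(Add(Add(Mul(-588, Rational(1, 661)), Mul(557, Rational(-1, 112))), -1580), -1), Rational(4472, 9)) = Mul(Pow(Add(Add(Rational(-588, 661), Rational(-557, 112)), -1580), -1), Rational(4472, 9)) = Mul(Pow(Add(Rational(-434033, 74032), -1580), -1), Rational(4472, 9)) = Mul(Pow(Rational(-117404593, 74032), -1), Rational(4472, 9)) = Mul(Rational(-74032, 117404593), Rational(4472, 9)) = Rational(-331071104, 1056641337)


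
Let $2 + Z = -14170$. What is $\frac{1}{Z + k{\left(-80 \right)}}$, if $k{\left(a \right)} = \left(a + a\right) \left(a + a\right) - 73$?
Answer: $\frac{1}{11355} \approx 8.8067 \cdot 10^{-5}$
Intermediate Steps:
$Z = -14172$ ($Z = -2 - 14170 = -14172$)
$k{\left(a \right)} = -73 + 4 a^{2}$ ($k{\left(a \right)} = 2 a 2 a - 73 = 4 a^{2} - 73 = -73 + 4 a^{2}$)
$\frac{1}{Z + k{\left(-80 \right)}} = \frac{1}{-14172 - \left(73 - 4 \left(-80\right)^{2}\right)} = \frac{1}{-14172 + \left(-73 + 4 \cdot 6400\right)} = \frac{1}{-14172 + \left(-73 + 25600\right)} = \frac{1}{-14172 + 25527} = \frac{1}{11355}$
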